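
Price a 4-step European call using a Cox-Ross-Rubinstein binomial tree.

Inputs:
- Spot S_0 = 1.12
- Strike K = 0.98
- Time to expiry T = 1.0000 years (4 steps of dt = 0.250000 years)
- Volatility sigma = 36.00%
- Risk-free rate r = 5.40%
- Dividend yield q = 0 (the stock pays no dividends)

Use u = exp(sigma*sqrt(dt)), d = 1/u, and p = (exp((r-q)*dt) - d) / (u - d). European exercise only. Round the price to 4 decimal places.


dt = T/N = 0.250000
u = exp(sigma*sqrt(dt)) = 1.197217; d = 1/u = 0.835270
p = (exp((r-q)*dt) - d) / (u - d) = 0.492672
Discount per step: exp(-r*dt) = 0.986591
Stock lattice S(k, i) with i counting down-moves:
  k=0: S(0,0) = 1.1200
  k=1: S(1,0) = 1.3409; S(1,1) = 0.9355
  k=2: S(2,0) = 1.6053; S(2,1) = 1.1200; S(2,2) = 0.7814
  k=3: S(3,0) = 1.9219; S(3,1) = 1.3409; S(3,2) = 0.9355; S(3,3) = 0.6527
  k=4: S(4,0) = 2.3010; S(4,1) = 1.6053; S(4,2) = 1.1200; S(4,3) = 0.7814; S(4,4) = 0.5452
Terminal payoffs V(N, i) = max(S_T - K, 0):
  V(4,0) = 1.320965; V(4,1) = 0.625329; V(4,2) = 0.140000; V(4,3) = 0.000000; V(4,4) = 0.000000
Backward induction: V(k, i) = exp(-r*dt) * [p * V(k+1, i) + (1-p) * V(k+1, i+1)].
  V(3,0) = exp(-r*dt) * [p*1.320965 + (1-p)*0.625329] = 0.955069
  V(3,1) = exp(-r*dt) * [p*0.625329 + (1-p)*0.140000] = 0.374025
  V(3,2) = exp(-r*dt) * [p*0.140000 + (1-p)*0.000000] = 0.068049
  V(3,3) = exp(-r*dt) * [p*0.000000 + (1-p)*0.000000] = 0.000000
  V(2,0) = exp(-r*dt) * [p*0.955069 + (1-p)*0.374025] = 0.651435
  V(2,1) = exp(-r*dt) * [p*0.374025 + (1-p)*0.068049] = 0.215861
  V(2,2) = exp(-r*dt) * [p*0.068049 + (1-p)*0.000000] = 0.033076
  V(1,0) = exp(-r*dt) * [p*0.651435 + (1-p)*0.215861] = 0.424684
  V(1,1) = exp(-r*dt) * [p*0.215861 + (1-p)*0.033076] = 0.121478
  V(0,0) = exp(-r*dt) * [p*0.424684 + (1-p)*0.121478] = 0.267227

Answer: Price = V(0,0) = 0.2672


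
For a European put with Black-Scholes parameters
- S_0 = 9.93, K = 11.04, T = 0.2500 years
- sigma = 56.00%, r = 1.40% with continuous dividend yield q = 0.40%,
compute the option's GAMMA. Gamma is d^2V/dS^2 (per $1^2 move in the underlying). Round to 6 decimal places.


d1 = -0.2295162957; d2 = -0.5095162957
phi(d1) = 0.3885717668; exp(-qT) = 0.9990004998; exp(-rT) = 0.9965061179
Gamma = exp(-qT) * phi(d1) / (S * sigma * sqrt(T)) = 0.9990004998 * 0.3885717668 / (9.9300 * 0.5600 * 0.5000000000) = 0.139614

Answer: Gamma = 0.139614


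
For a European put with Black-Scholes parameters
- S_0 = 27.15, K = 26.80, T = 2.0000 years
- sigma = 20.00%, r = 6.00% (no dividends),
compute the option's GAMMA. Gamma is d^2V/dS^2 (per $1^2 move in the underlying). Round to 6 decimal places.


Answer: Gamma = 0.043090

Derivation:
d1 = 0.6115595390; d2 = 0.3287168266
phi(d1) = 0.3308993369; exp(-qT) = 1.0000000000; exp(-rT) = 0.8869204367
Gamma = exp(-qT) * phi(d1) / (S * sigma * sqrt(T)) = 1.0000000000 * 0.3308993369 / (27.1500 * 0.2000 * 1.4142135624) = 0.043090


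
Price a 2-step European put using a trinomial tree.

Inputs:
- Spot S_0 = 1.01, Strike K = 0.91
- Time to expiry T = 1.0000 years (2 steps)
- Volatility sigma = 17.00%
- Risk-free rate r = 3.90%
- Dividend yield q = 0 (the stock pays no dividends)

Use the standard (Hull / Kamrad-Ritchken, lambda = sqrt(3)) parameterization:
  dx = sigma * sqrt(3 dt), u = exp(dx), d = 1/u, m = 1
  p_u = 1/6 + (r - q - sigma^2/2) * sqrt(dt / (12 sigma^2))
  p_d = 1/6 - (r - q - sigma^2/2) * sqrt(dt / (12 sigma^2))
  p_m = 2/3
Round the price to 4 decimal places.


dt = T/N = 0.500000; dx = sigma*sqrt(3*dt) = 0.208207
u = exp(dx) = 1.231468; d = 1/u = 0.812039
p_u = 0.196145, p_m = 0.666667, p_d = 0.137189
Discount per step: exp(-r*dt) = 0.980689
Stock lattice S(k, j) with j the centered position index:
  k=0: S(0,+0) = 1.0100
  k=1: S(1,-1) = 0.8202; S(1,+0) = 1.0100; S(1,+1) = 1.2438
  k=2: S(2,-2) = 0.6660; S(2,-1) = 0.8202; S(2,+0) = 1.0100; S(2,+1) = 1.2438; S(2,+2) = 1.5317
Terminal payoffs V(N, j) = max(K - S_T, 0):
  V(2,-2) = 0.243998; V(2,-1) = 0.089840; V(2,+0) = 0.000000; V(2,+1) = 0.000000; V(2,+2) = 0.000000
Backward induction: V(k, j) = exp(-r*dt) * [p_u * V(k+1, j+1) + p_m * V(k+1, j) + p_d * V(k+1, j-1)]
  V(1,-1) = exp(-r*dt) * [p_u*0.000000 + p_m*0.089840 + p_d*0.243998] = 0.091564
  V(1,+0) = exp(-r*dt) * [p_u*0.000000 + p_m*0.000000 + p_d*0.089840] = 0.012087
  V(1,+1) = exp(-r*dt) * [p_u*0.000000 + p_m*0.000000 + p_d*0.000000] = 0.000000
  V(0,+0) = exp(-r*dt) * [p_u*0.000000 + p_m*0.012087 + p_d*0.091564] = 0.020221

Answer: Price = V(0,0) = 0.0202


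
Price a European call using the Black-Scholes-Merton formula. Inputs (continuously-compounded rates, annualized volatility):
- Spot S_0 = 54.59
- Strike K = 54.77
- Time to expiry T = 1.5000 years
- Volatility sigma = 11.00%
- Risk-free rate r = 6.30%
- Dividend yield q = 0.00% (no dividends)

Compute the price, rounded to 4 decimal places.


d1 = (ln(S/K) + (r - q + 0.5*sigma^2) * T) / (sigma * sqrt(T)) = 0.74437111
d2 = d1 - sigma * sqrt(T) = 0.60964917
exp(-rT) = 0.90982773; exp(-qT) = 1.00000000
C = S_0 * exp(-qT) * N(d1) - K * exp(-rT) * N(d2)
N(d1) = 0.77167400; N(d2) = 0.72895289
C = 54.5900 * 1.00000000 * 0.77167400 - 54.7700 * 0.90982773 * 0.72895289 = 5.8010

Answer: Price = 5.8010


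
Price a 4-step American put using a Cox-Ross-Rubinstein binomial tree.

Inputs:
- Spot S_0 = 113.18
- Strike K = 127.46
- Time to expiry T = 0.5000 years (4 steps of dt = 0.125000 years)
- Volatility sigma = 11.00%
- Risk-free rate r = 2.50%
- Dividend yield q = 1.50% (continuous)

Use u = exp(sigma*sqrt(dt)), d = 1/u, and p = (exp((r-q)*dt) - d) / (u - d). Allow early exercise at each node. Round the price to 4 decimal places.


Answer: Price = V(0,0) = 14.2800

Derivation:
dt = T/N = 0.125000
u = exp(sigma*sqrt(dt)) = 1.039657; d = 1/u = 0.961856
p = (exp((r-q)*dt) - d) / (u - d) = 0.506355
Discount per step: exp(-r*dt) = 0.996880
Stock lattice S(k, i) with i counting down-moves:
  k=0: S(0,0) = 113.1800
  k=1: S(1,0) = 117.6684; S(1,1) = 108.8628
  k=2: S(2,0) = 122.3348; S(2,1) = 113.1800; S(2,2) = 104.7103
  k=3: S(3,0) = 127.1862; S(3,1) = 117.6684; S(3,2) = 108.8628; S(3,3) = 100.7162
  k=4: S(4,0) = 132.2300; S(4,1) = 122.3348; S(4,2) = 113.1800; S(4,3) = 104.7103; S(4,4) = 96.8745
Terminal payoffs V(N, i) = max(K - S_T, 0):
  V(4,0) = 0.000000; V(4,1) = 5.125240; V(4,2) = 14.280000; V(4,3) = 22.749675; V(4,4) = 30.585534
Backward induction: V(k, i) = exp(-r*dt) * [p * V(k+1, i) + (1-p) * V(k+1, i+1)]; then take max(V_cont, immediate exercise) for American.
  V(3,0) = exp(-r*dt) * [p*0.000000 + (1-p)*5.125240] = 2.522155; exercise = 0.273808; V(3,0) = max -> 2.522155
  V(3,1) = exp(-r*dt) * [p*5.125240 + (1-p)*14.280000] = 9.614349; exercise = 9.791618; V(3,1) = max -> 9.791618
  V(3,2) = exp(-r*dt) * [p*14.280000 + (1-p)*22.749675] = 18.403411; exercise = 18.597176; V(3,2) = max -> 18.597176
  V(3,3) = exp(-r*dt) * [p*22.749675 + (1-p)*30.585534] = 26.534756; exercise = 26.743781; V(3,3) = max -> 26.743781
  V(2,0) = exp(-r*dt) * [p*2.522155 + (1-p)*9.791618] = 6.091622; exercise = 5.125240; V(2,0) = max -> 6.091622
  V(2,1) = exp(-r*dt) * [p*9.791618 + (1-p)*18.597176] = 14.094323; exercise = 14.280000; V(2,1) = max -> 14.280000
  V(2,2) = exp(-r*dt) * [p*18.597176 + (1-p)*26.743781] = 22.548132; exercise = 22.749675; V(2,2) = max -> 22.749675
  V(1,0) = exp(-r*dt) * [p*6.091622 + (1-p)*14.280000] = 10.102154; exercise = 9.791618; V(1,0) = max -> 10.102154
  V(1,1) = exp(-r*dt) * [p*14.280000 + (1-p)*22.749675] = 18.403411; exercise = 18.597176; V(1,1) = max -> 18.597176
  V(0,0) = exp(-r*dt) * [p*10.102154 + (1-p)*18.597176] = 14.251074; exercise = 14.280000; V(0,0) = max -> 14.280000


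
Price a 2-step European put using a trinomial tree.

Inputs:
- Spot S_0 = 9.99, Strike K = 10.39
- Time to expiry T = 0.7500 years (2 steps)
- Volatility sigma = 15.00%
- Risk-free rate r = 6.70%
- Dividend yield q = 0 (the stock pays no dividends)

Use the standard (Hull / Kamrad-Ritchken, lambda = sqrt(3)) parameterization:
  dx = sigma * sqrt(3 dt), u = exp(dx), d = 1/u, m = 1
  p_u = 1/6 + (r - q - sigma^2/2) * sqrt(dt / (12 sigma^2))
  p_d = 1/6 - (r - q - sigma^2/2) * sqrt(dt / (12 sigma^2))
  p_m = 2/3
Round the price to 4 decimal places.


Answer: Price = V(0,0) = 0.4565

Derivation:
dt = T/N = 0.375000; dx = sigma*sqrt(3*dt) = 0.159099
u = exp(dx) = 1.172454; d = 1/u = 0.852912
p_u = 0.232369, p_m = 0.666667, p_d = 0.100965
Discount per step: exp(-r*dt) = 0.975188
Stock lattice S(k, j) with j the centered position index:
  k=0: S(0,+0) = 9.9900
  k=1: S(1,-1) = 8.5206; S(1,+0) = 9.9900; S(1,+1) = 11.7128
  k=2: S(2,-2) = 7.2673; S(2,-1) = 8.5206; S(2,+0) = 9.9900; S(2,+1) = 11.7128; S(2,+2) = 13.7327
Terminal payoffs V(N, j) = max(K - S_T, 0):
  V(2,-2) = 3.122688; V(2,-1) = 1.869410; V(2,+0) = 0.400000; V(2,+1) = 0.000000; V(2,+2) = 0.000000
Backward induction: V(k, j) = exp(-r*dt) * [p_u * V(k+1, j+1) + p_m * V(k+1, j) + p_d * V(k+1, j-1)]
  V(1,-1) = exp(-r*dt) * [p_u*0.400000 + p_m*1.869410 + p_d*3.122688] = 1.613451
  V(1,+0) = exp(-r*dt) * [p_u*0.000000 + p_m*0.400000 + p_d*1.869410] = 0.444111
  V(1,+1) = exp(-r*dt) * [p_u*0.000000 + p_m*0.000000 + p_d*0.400000] = 0.039384
  V(0,+0) = exp(-r*dt) * [p_u*0.039384 + p_m*0.444111 + p_d*1.613451] = 0.456512


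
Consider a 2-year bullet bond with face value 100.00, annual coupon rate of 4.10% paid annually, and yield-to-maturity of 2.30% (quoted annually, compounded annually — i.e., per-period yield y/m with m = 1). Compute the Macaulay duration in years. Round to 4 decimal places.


Answer: Macaulay duration = 1.9613 years

Derivation:
Coupon per period c = face * coupon_rate / m = 4.100000
Periods per year m = 1; per-period yield y/m = 0.023000
Number of cashflows N = 2
Cashflows (t years, CF_t, discount factor 1/(1+y/m)^(m*t), PV):
  t = 1.0000: CF_t = 4.100000, DF = 0.977517, PV = 4.007820
  t = 2.0000: CF_t = 104.100000, DF = 0.955540, PV = 99.471682
Price P = sum_t PV_t = 103.479502
Macaulay numerator sum_t t * PV_t:
  t * PV_t at t = 1.0000: 4.007820
  t * PV_t at t = 2.0000: 198.943364
Macaulay duration D = (sum_t t * PV_t) / P = 202.951184 / 103.479502 = 1.961269


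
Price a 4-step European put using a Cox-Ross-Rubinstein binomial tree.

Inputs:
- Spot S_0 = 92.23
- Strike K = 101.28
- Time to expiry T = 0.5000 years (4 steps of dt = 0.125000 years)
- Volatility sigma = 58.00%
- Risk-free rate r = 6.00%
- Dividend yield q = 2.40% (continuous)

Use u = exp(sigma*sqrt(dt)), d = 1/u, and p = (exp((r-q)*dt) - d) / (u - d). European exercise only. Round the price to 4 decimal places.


dt = T/N = 0.125000
u = exp(sigma*sqrt(dt)) = 1.227600; d = 1/u = 0.814598
p = (exp((r-q)*dt) - d) / (u - d) = 0.459834
Discount per step: exp(-r*dt) = 0.992528
Stock lattice S(k, i) with i counting down-moves:
  k=0: S(0,0) = 92.2300
  k=1: S(1,0) = 113.2215; S(1,1) = 75.1303
  k=2: S(2,0) = 138.9908; S(2,1) = 92.2300; S(2,2) = 61.2010
  k=3: S(3,0) = 170.6250; S(3,1) = 113.2215; S(3,2) = 75.1303; S(3,3) = 49.8542
  k=4: S(4,0) = 209.4593; S(4,1) = 138.9908; S(4,2) = 92.2300; S(4,3) = 61.2010; S(4,4) = 40.6111
Terminal payoffs V(N, i) = max(K - S_T, 0):
  V(4,0) = 0.000000; V(4,1) = 0.000000; V(4,2) = 9.050000; V(4,3) = 40.079000; V(4,4) = 60.668893
Backward induction: V(k, i) = exp(-r*dt) * [p * V(k+1, i) + (1-p) * V(k+1, i+1)].
  V(3,0) = exp(-r*dt) * [p*0.000000 + (1-p)*0.000000] = 0.000000
  V(3,1) = exp(-r*dt) * [p*0.000000 + (1-p)*9.050000] = 4.851975
  V(3,2) = exp(-r*dt) * [p*9.050000 + (1-p)*40.079000] = 25.617953
  V(3,3) = exp(-r*dt) * [p*40.079000 + (1-p)*60.668893] = 50.818389
  V(2,0) = exp(-r*dt) * [p*0.000000 + (1-p)*4.851975] = 2.601289
  V(2,1) = exp(-r*dt) * [p*4.851975 + (1-p)*25.617953] = 15.948983
  V(2,2) = exp(-r*dt) * [p*25.617953 + (1-p)*50.818389] = 38.937244
  V(1,0) = exp(-r*dt) * [p*2.601289 + (1-p)*15.948983] = 9.737950
  V(1,1) = exp(-r*dt) * [p*15.948983 + (1-p)*38.937244] = 28.154507
  V(0,0) = exp(-r*dt) * [p*9.737950 + (1-p)*28.154507] = 19.538855

Answer: Price = V(0,0) = 19.5389


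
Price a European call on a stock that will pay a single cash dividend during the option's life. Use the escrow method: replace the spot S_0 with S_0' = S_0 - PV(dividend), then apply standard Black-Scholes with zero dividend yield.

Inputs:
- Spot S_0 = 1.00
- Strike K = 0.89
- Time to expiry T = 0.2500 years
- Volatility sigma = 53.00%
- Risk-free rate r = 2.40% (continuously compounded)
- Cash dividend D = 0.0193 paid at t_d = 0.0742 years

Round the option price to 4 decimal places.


Answer: Price = 0.1536

Derivation:
PV(D) = D * exp(-r * t_d) = 0.0193 * 0.99822078 = 0.01926566
S_0' = S_0 - PV(D) = 1.0000 - 0.01926566 = 0.98073434
d1 = (ln(S_0'/K) + (r + sigma^2/2)*T) / (sigma*sqrt(T)) = 0.52148171
d2 = d1 - sigma*sqrt(T) = 0.25648171
exp(-rT) = 0.99401796
N(d1) = 0.69898438; N(d2) = 0.60121055
C = S_0' * N(d1) - K * exp(-rT) * N(d2) = 0.98073434 * 0.69898438 - 0.8900 * 0.99401796 * 0.60121055 = 0.1536


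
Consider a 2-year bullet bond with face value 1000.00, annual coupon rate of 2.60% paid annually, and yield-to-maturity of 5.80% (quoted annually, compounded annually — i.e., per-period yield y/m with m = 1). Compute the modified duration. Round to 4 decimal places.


Coupon per period c = face * coupon_rate / m = 26.000000
Periods per year m = 1; per-period yield y/m = 0.058000
Number of cashflows N = 2
Cashflows (t years, CF_t, discount factor 1/(1+y/m)^(m*t), PV):
  t = 1.0000: CF_t = 26.000000, DF = 0.945180, PV = 24.574669
  t = 2.0000: CF_t = 1026.000000, DF = 0.893364, PV = 916.591922
Price P = sum_t PV_t = 941.166591
First compute Macaulay numerator sum_t t * PV_t:
  t * PV_t at t = 1.0000: 24.574669
  t * PV_t at t = 2.0000: 1833.183844
Macaulay duration D = 1857.758513 / 941.166591 = 1.973889
Modified duration = D / (1 + y/m) = 1.973889 / (1 + 0.058000) = 1.865680

Answer: Modified duration = 1.8657


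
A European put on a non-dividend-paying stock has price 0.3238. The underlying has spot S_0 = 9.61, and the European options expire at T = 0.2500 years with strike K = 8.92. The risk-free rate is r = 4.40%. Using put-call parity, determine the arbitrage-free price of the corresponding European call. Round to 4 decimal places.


Answer: Call price = 1.1114

Derivation:
Put-call parity: C - P = S_0 * exp(-qT) - K * exp(-rT).
S_0 * exp(-qT) = 9.6100 * 1.00000000 = 9.61000000
K * exp(-rT) = 8.9200 * 0.98906028 = 8.82241769
C = P + S*exp(-qT) - K*exp(-rT)
C = 0.3238 + 9.61000000 - 8.82241769 = 1.1114


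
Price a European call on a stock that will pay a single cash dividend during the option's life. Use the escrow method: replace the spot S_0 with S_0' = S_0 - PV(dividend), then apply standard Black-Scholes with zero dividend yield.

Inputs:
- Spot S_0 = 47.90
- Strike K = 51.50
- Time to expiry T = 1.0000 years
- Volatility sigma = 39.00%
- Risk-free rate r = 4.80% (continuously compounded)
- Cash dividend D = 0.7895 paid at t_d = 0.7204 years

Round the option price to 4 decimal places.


PV(D) = D * exp(-r * t_d) = 0.7895 * 0.96601183 = 0.76266634
S_0' = S_0 - PV(D) = 47.9000 - 0.76266634 = 47.13733366
d1 = (ln(S_0'/K) + (r + sigma^2/2)*T) / (sigma*sqrt(T)) = 0.09111161
d2 = d1 - sigma*sqrt(T) = -0.29888839
exp(-rT) = 0.95313379
N(d1) = 0.53629804; N(d2) = 0.38251260
C = S_0' * N(d1) - K * exp(-rT) * N(d2) = 47.13733366 * 0.53629804 - 51.5000 * 0.95313379 * 0.38251260 = 6.5035

Answer: Price = 6.5035


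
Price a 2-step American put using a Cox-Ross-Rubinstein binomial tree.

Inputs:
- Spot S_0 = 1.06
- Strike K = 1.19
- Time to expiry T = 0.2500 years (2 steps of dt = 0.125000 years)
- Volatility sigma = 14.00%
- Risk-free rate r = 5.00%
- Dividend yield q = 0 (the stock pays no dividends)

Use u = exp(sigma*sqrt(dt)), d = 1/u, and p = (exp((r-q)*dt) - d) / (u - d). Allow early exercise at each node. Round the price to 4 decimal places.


dt = T/N = 0.125000
u = exp(sigma*sqrt(dt)) = 1.050743; d = 1/u = 0.951708
p = (exp((r-q)*dt) - d) / (u - d) = 0.550935
Discount per step: exp(-r*dt) = 0.993769
Stock lattice S(k, i) with i counting down-moves:
  k=0: S(0,0) = 1.0600
  k=1: S(1,0) = 1.1138; S(1,1) = 1.0088
  k=2: S(2,0) = 1.1703; S(2,1) = 1.0600; S(2,2) = 0.9601
Terminal payoffs V(N, i) = max(K - S_T, 0):
  V(2,0) = 0.019696; V(2,1) = 0.130000; V(2,2) = 0.229908
Backward induction: V(k, i) = exp(-r*dt) * [p * V(k+1, i) + (1-p) * V(k+1, i+1)]; then take max(V_cont, immediate exercise) for American.
  V(1,0) = exp(-r*dt) * [p*0.019696 + (1-p)*0.130000] = 0.068798; exercise = 0.076212; V(1,0) = max -> 0.076212
  V(1,1) = exp(-r*dt) * [p*0.130000 + (1-p)*0.229908] = 0.173776; exercise = 0.181190; V(1,1) = max -> 0.181190
  V(0,0) = exp(-r*dt) * [p*0.076212 + (1-p)*0.181190] = 0.122586; exercise = 0.130000; V(0,0) = max -> 0.130000

Answer: Price = V(0,0) = 0.1300


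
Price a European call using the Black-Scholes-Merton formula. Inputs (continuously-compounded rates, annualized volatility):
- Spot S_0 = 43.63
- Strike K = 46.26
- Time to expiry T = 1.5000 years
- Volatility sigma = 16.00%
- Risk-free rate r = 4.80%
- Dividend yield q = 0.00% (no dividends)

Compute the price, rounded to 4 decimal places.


Answer: Price = 3.6824

Derivation:
d1 = (ln(S/K) + (r - q + 0.5*sigma^2) * T) / (sigma * sqrt(T)) = 0.16670477
d2 = d1 - sigma * sqrt(T) = -0.02925441
exp(-rT) = 0.93053090; exp(-qT) = 1.00000000
C = S_0 * exp(-qT) * N(d1) - K * exp(-rT) * N(d2)
N(d1) = 0.56619882; N(d2) = 0.48833084
C = 43.6300 * 1.00000000 * 0.56619882 - 46.2600 * 0.93053090 * 0.48833084 = 3.6824


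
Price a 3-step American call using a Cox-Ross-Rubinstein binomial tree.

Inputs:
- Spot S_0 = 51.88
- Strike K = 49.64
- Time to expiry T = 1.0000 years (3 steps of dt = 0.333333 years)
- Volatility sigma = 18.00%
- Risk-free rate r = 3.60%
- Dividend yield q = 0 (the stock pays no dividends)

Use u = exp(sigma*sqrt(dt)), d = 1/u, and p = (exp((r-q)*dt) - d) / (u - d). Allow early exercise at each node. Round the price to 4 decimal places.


Answer: Price = V(0,0) = 6.1190

Derivation:
dt = T/N = 0.333333
u = exp(sigma*sqrt(dt)) = 1.109515; d = 1/u = 0.901295
p = (exp((r-q)*dt) - d) / (u - d) = 0.532021
Discount per step: exp(-r*dt) = 0.988072
Stock lattice S(k, i) with i counting down-moves:
  k=0: S(0,0) = 51.8800
  k=1: S(1,0) = 57.5616; S(1,1) = 46.7592
  k=2: S(2,0) = 63.8655; S(2,1) = 51.8800; S(2,2) = 42.1438
  k=3: S(3,0) = 70.8597; S(3,1) = 57.5616; S(3,2) = 46.7592; S(3,3) = 37.9840
Terminal payoffs V(N, i) = max(S_T - K, 0):
  V(3,0) = 21.219745; V(3,1) = 7.921642; V(3,2) = 0.000000; V(3,3) = 0.000000
Backward induction: V(k, i) = exp(-r*dt) * [p * V(k+1, i) + (1-p) * V(k+1, i+1)]; then take max(V_cont, immediate exercise) for American.
  V(2,0) = exp(-r*dt) * [p*21.219745 + (1-p)*7.921642] = 14.817630; exercise = 14.225509; V(2,0) = max -> 14.817630
  V(2,1) = exp(-r*dt) * [p*7.921642 + (1-p)*0.000000] = 4.164208; exercise = 2.240000; V(2,1) = max -> 4.164208
  V(2,2) = exp(-r*dt) * [p*0.000000 + (1-p)*0.000000] = 0.000000; exercise = 0.000000; V(2,2) = max -> 0.000000
  V(1,0) = exp(-r*dt) * [p*14.817630 + (1-p)*4.164208] = 9.714773; exercise = 7.921642; V(1,0) = max -> 9.714773
  V(1,1) = exp(-r*dt) * [p*4.164208 + (1-p)*0.000000] = 2.189020; exercise = 0.000000; V(1,1) = max -> 2.189020
  V(0,0) = exp(-r*dt) * [p*9.714773 + (1-p)*2.189020] = 6.119008; exercise = 2.240000; V(0,0) = max -> 6.119008


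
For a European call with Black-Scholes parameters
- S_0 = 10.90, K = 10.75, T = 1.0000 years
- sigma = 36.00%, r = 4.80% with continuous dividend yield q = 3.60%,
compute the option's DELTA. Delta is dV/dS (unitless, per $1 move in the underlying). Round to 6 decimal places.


Answer: Delta = 0.578217

Derivation:
d1 = 0.2518250963; d2 = -0.1081749037
phi(d1) = 0.3864910867; exp(-qT) = 0.9646402935; exp(-rT) = 0.9531337871
N(d1) = 0.5994118709
Delta = exp(-qT) * N(d1) = 0.9646402935 * 0.5994118709 = 0.578217


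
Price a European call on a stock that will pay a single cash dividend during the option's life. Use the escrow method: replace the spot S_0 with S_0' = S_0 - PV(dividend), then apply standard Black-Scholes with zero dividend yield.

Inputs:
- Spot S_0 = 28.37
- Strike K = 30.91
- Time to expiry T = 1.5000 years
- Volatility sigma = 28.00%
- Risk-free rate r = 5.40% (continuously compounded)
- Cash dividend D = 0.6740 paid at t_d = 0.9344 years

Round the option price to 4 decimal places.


PV(D) = D * exp(-r * t_d) = 0.6740 * 0.95079424 = 0.64083532
S_0' = S_0 - PV(D) = 28.3700 - 0.64083532 = 27.72916468
d1 = (ln(S_0'/K) + (r + sigma^2/2)*T) / (sigma*sqrt(T)) = 0.09099557
d2 = d1 - sigma*sqrt(T) = -0.25193300
exp(-rT) = 0.92219369
N(d1) = 0.53625194; N(d2) = 0.40054643
C = S_0' * N(d1) - K * exp(-rT) * N(d2) = 27.72916468 * 0.53625194 - 30.9100 * 0.92219369 * 0.40054643 = 3.4522

Answer: Price = 3.4522


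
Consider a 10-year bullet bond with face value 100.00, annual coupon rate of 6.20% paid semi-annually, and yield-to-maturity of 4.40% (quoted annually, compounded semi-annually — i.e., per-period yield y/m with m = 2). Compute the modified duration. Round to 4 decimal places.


Answer: Modified duration = 7.6119

Derivation:
Coupon per period c = face * coupon_rate / m = 3.100000
Periods per year m = 2; per-period yield y/m = 0.022000
Number of cashflows N = 20
Cashflows (t years, CF_t, discount factor 1/(1+y/m)^(m*t), PV):
  t = 0.5000: CF_t = 3.100000, DF = 0.978474, PV = 3.033268
  t = 1.0000: CF_t = 3.100000, DF = 0.957411, PV = 2.967973
  t = 1.5000: CF_t = 3.100000, DF = 0.936801, PV = 2.904083
  t = 2.0000: CF_t = 3.100000, DF = 0.916635, PV = 2.841568
  t = 2.5000: CF_t = 3.100000, DF = 0.896903, PV = 2.780400
  t = 3.0000: CF_t = 3.100000, DF = 0.877596, PV = 2.720548
  t = 3.5000: CF_t = 3.100000, DF = 0.858704, PV = 2.661984
  t = 4.0000: CF_t = 3.100000, DF = 0.840220, PV = 2.604681
  t = 4.5000: CF_t = 3.100000, DF = 0.822133, PV = 2.548611
  t = 5.0000: CF_t = 3.100000, DF = 0.804435, PV = 2.493749
  t = 5.5000: CF_t = 3.100000, DF = 0.787119, PV = 2.440067
  t = 6.0000: CF_t = 3.100000, DF = 0.770175, PV = 2.387542
  t = 6.5000: CF_t = 3.100000, DF = 0.753596, PV = 2.336146
  t = 7.0000: CF_t = 3.100000, DF = 0.737373, PV = 2.285857
  t = 7.5000: CF_t = 3.100000, DF = 0.721500, PV = 2.236651
  t = 8.0000: CF_t = 3.100000, DF = 0.705969, PV = 2.188504
  t = 8.5000: CF_t = 3.100000, DF = 0.690772, PV = 2.141393
  t = 9.0000: CF_t = 3.100000, DF = 0.675902, PV = 2.095297
  t = 9.5000: CF_t = 3.100000, DF = 0.661352, PV = 2.050193
  t = 10.0000: CF_t = 103.100000, DF = 0.647116, PV = 66.717651
Price P = sum_t PV_t = 114.436167
First compute Macaulay numerator sum_t t * PV_t:
  t * PV_t at t = 0.5000: 1.516634
  t * PV_t at t = 1.0000: 2.967973
  t * PV_t at t = 1.5000: 4.356124
  t * PV_t at t = 2.0000: 5.683137
  t * PV_t at t = 2.5000: 6.950999
  t * PV_t at t = 3.0000: 8.161643
  t * PV_t at t = 3.5000: 9.316944
  t * PV_t at t = 4.0000: 10.418724
  t * PV_t at t = 4.5000: 11.468752
  t * PV_t at t = 5.0000: 12.468745
  t * PV_t at t = 5.5000: 13.420371
  t * PV_t at t = 6.0000: 14.325249
  t * PV_t at t = 6.5000: 15.184951
  t * PV_t at t = 7.0000: 16.001002
  t * PV_t at t = 7.5000: 16.774884
  t * PV_t at t = 8.0000: 17.508033
  t * PV_t at t = 8.5000: 18.201844
  t * PV_t at t = 9.0000: 18.857672
  t * PV_t at t = 9.5000: 19.476830
  t * PV_t at t = 10.0000: 667.176513
Macaulay duration D = 890.237024 / 114.436167 = 7.779333
Modified duration = D / (1 + y/m) = 7.779333 / (1 + 0.022000) = 7.611872


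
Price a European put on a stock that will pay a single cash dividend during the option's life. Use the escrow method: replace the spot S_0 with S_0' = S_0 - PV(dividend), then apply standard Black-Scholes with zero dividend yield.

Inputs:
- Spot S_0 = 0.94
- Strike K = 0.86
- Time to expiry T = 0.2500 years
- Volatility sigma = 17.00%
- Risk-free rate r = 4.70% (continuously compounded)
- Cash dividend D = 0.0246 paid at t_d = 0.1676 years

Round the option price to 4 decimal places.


Answer: Price = 0.0079

Derivation:
PV(D) = D * exp(-r * t_d) = 0.0246 * 0.99215374 = 0.02440698
S_0' = S_0 - PV(D) = 0.9400 - 0.02440698 = 0.91559302
d1 = (ln(S_0'/K) + (r + sigma^2/2)*T) / (sigma*sqrt(T)) = 0.91767145
d2 = d1 - sigma*sqrt(T) = 0.83267145
exp(-rT) = 0.98831876
N(-d1) = 0.17939545; N(-d2) = 0.20251503
P = K * exp(-rT) * N(-d2) - S_0' * N(-d1) = 0.8600 * 0.98831876 * 0.20251503 - 0.91559302 * 0.17939545 = 0.0079


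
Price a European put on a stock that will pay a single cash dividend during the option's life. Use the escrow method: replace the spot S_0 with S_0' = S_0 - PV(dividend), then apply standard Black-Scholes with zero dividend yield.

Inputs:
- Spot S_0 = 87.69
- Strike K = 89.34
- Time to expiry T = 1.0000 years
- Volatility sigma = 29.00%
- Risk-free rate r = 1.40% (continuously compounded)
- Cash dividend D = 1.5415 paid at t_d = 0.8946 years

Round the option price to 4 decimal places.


PV(D) = D * exp(-r * t_d) = 1.5415 * 0.98755370 = 1.52231403
S_0' = S_0 - PV(D) = 87.6900 - 1.52231403 = 86.16768597
d1 = (ln(S_0'/K) + (r + sigma^2/2)*T) / (sigma*sqrt(T)) = 0.06860662
d2 = d1 - sigma*sqrt(T) = -0.22139338
exp(-rT) = 0.98609754
N(-d1) = 0.47265138; N(-d2) = 0.58760693
P = K * exp(-rT) * N(-d2) - S_0' * N(-d1) = 89.3400 * 0.98609754 * 0.58760693 - 86.16768597 * 0.47265138 = 11.0397

Answer: Price = 11.0397


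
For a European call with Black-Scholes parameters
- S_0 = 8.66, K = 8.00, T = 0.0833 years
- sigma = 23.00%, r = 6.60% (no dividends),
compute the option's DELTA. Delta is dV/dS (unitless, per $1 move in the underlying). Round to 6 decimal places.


Answer: Delta = 0.904937

Derivation:
d1 = 1.3102085678; d2 = 1.2438265672
phi(d1) = 0.1691005486; exp(-qT) = 1.0000000000; exp(-rT) = 0.9945172852
N(d1) = 0.9049373559
Delta = exp(-qT) * N(d1) = 1.0000000000 * 0.9049373559 = 0.904937


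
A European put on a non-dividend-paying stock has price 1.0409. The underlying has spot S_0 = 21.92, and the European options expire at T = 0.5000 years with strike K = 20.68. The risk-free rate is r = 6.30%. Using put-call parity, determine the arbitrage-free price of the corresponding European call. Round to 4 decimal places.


Answer: Call price = 2.9222

Derivation:
Put-call parity: C - P = S_0 * exp(-qT) - K * exp(-rT).
S_0 * exp(-qT) = 21.9200 * 1.00000000 = 21.92000000
K * exp(-rT) = 20.6800 * 0.96899096 = 20.03873298
C = P + S*exp(-qT) - K*exp(-rT)
C = 1.0409 + 21.92000000 - 20.03873298 = 2.9222


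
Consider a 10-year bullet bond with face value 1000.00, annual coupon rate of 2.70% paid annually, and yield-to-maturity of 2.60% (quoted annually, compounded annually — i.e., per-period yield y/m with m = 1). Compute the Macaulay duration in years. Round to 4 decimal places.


Coupon per period c = face * coupon_rate / m = 27.000000
Periods per year m = 1; per-period yield y/m = 0.026000
Number of cashflows N = 10
Cashflows (t years, CF_t, discount factor 1/(1+y/m)^(m*t), PV):
  t = 1.0000: CF_t = 27.000000, DF = 0.974659, PV = 26.315789
  t = 2.0000: CF_t = 27.000000, DF = 0.949960, PV = 25.648918
  t = 3.0000: CF_t = 27.000000, DF = 0.925887, PV = 24.998945
  t = 4.0000: CF_t = 27.000000, DF = 0.902424, PV = 24.365444
  t = 5.0000: CF_t = 27.000000, DF = 0.879555, PV = 23.747996
  t = 6.0000: CF_t = 27.000000, DF = 0.857266, PV = 23.146195
  t = 7.0000: CF_t = 27.000000, DF = 0.835542, PV = 22.559644
  t = 8.0000: CF_t = 27.000000, DF = 0.814369, PV = 21.987957
  t = 9.0000: CF_t = 27.000000, DF = 0.793732, PV = 21.430757
  t = 10.0000: CF_t = 1027.000000, DF = 0.773618, PV = 794.505368
Price P = sum_t PV_t = 1008.707012
Macaulay numerator sum_t t * PV_t:
  t * PV_t at t = 1.0000: 26.315789
  t * PV_t at t = 2.0000: 51.297835
  t * PV_t at t = 3.0000: 74.996835
  t * PV_t at t = 4.0000: 97.461774
  t * PV_t at t = 5.0000: 118.739978
  t * PV_t at t = 6.0000: 138.877167
  t * PV_t at t = 7.0000: 157.917507
  t * PV_t at t = 8.0000: 175.903656
  t * PV_t at t = 9.0000: 192.876815
  t * PV_t at t = 10.0000: 7945.053680
Macaulay duration D = (sum_t t * PV_t) / P = 8979.441037 / 1008.707012 = 8.901932

Answer: Macaulay duration = 8.9019 years


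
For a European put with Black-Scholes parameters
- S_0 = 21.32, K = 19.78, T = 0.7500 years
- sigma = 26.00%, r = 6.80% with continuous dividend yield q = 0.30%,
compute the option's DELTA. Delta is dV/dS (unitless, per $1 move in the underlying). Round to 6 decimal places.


Answer: Delta = -0.253395

Derivation:
d1 = 0.6620620900; d2 = 0.4368954851
phi(d1) = 0.3204267305; exp(-qT) = 0.9977525294; exp(-rT) = 0.9502786705
N(-d1) = 0.2539657151
Delta = -exp(-qT) * N(-d1) = -0.9977525294 * 0.2539657151 = -0.253395


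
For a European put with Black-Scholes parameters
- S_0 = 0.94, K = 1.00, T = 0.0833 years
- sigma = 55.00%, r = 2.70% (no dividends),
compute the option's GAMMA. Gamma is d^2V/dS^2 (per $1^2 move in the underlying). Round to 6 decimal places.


d1 = -0.2962536671; d2 = -0.4549932337
phi(d1) = 0.3818140187; exp(-qT) = 1.0000000000; exp(-rT) = 0.9977534273
Gamma = exp(-qT) * phi(d1) / (S * sigma * sqrt(T)) = 1.0000000000 * 0.3818140187 / (0.9400 * 0.5500 * 0.2886173938) = 2.558815

Answer: Gamma = 2.558815


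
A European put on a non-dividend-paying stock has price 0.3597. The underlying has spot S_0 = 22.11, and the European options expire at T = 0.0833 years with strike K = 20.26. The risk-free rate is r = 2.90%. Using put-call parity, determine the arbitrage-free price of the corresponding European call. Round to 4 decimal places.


Put-call parity: C - P = S_0 * exp(-qT) - K * exp(-rT).
S_0 * exp(-qT) = 22.1100 * 1.00000000 = 22.11000000
K * exp(-rT) = 20.2600 * 0.99758722 = 20.21111699
C = P + S*exp(-qT) - K*exp(-rT)
C = 0.3597 + 22.11000000 - 20.21111699 = 2.2586

Answer: Call price = 2.2586


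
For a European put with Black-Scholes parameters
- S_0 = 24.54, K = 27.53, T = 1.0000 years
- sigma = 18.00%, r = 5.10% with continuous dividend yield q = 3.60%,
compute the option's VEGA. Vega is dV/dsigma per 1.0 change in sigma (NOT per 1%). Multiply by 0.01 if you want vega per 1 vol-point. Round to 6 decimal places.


d1 = -0.4653993326; d2 = -0.6453993326
phi(d1) = 0.3579948054; exp(-qT) = 0.9646402935; exp(-rT) = 0.9502786705
Vega = S * exp(-qT) * phi(d1) * sqrt(T) = 24.5400 * 0.9646402935 * 0.3579948054 * 1.0000000000 = 8.474551

Answer: Vega = 8.474551


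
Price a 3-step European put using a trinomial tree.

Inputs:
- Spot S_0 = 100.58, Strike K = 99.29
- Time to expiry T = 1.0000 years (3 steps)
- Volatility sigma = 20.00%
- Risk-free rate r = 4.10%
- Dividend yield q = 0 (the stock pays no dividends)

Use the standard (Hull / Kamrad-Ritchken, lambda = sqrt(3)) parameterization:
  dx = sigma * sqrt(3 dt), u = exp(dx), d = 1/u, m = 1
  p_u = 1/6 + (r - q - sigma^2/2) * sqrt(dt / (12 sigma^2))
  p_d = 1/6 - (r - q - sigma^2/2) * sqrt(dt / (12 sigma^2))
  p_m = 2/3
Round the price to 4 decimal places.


Answer: Price = V(0,0) = 4.9359

Derivation:
dt = T/N = 0.333333; dx = sigma*sqrt(3*dt) = 0.200000
u = exp(dx) = 1.221403; d = 1/u = 0.818731
p_u = 0.184167, p_m = 0.666667, p_d = 0.149167
Discount per step: exp(-r*dt) = 0.986426
Stock lattice S(k, j) with j the centered position index:
  k=0: S(0,+0) = 100.5800
  k=1: S(1,-1) = 82.3479; S(1,+0) = 100.5800; S(1,+1) = 122.8487
  k=2: S(2,-2) = 67.4208; S(2,-1) = 82.3479; S(2,+0) = 100.5800; S(2,+1) = 122.8487; S(2,+2) = 150.0477
  k=3: S(3,-3) = 55.1995; S(3,-2) = 67.4208; S(3,-1) = 82.3479; S(3,+0) = 100.5800; S(3,+1) = 122.8487; S(3,+2) = 150.0477; S(3,+3) = 183.2687
Terminal payoffs V(N, j) = max(K - S_T, 0):
  V(3,-3) = 44.090526; V(3,-2) = 31.869210; V(3,-1) = 16.942061; V(3,+0) = 0.000000; V(3,+1) = 0.000000; V(3,+2) = 0.000000; V(3,+3) = 0.000000
Backward induction: V(k, j) = exp(-r*dt) * [p_u * V(k+1, j+1) + p_m * V(k+1, j) + p_d * V(k+1, j-1)]
  V(2,-2) = exp(-r*dt) * [p_u*16.942061 + p_m*31.869210 + p_d*44.090526] = 30.523127
  V(2,-1) = exp(-r*dt) * [p_u*0.000000 + p_m*16.942061 + p_d*31.869210] = 15.830693
  V(2,+0) = exp(-r*dt) * [p_u*0.000000 + p_m*0.000000 + p_d*16.942061] = 2.492887
  V(2,+1) = exp(-r*dt) * [p_u*0.000000 + p_m*0.000000 + p_d*0.000000] = 0.000000
  V(2,+2) = exp(-r*dt) * [p_u*0.000000 + p_m*0.000000 + p_d*0.000000] = 0.000000
  V(1,-1) = exp(-r*dt) * [p_u*2.492887 + p_m*15.830693 + p_d*30.523127] = 15.354648
  V(1,+0) = exp(-r*dt) * [p_u*0.000000 + p_m*2.492887 + p_d*15.830693] = 3.968725
  V(1,+1) = exp(-r*dt) * [p_u*0.000000 + p_m*0.000000 + p_d*2.492887] = 0.366808
  V(0,+0) = exp(-r*dt) * [p_u*0.366808 + p_m*3.968725 + p_d*15.354648] = 4.935852


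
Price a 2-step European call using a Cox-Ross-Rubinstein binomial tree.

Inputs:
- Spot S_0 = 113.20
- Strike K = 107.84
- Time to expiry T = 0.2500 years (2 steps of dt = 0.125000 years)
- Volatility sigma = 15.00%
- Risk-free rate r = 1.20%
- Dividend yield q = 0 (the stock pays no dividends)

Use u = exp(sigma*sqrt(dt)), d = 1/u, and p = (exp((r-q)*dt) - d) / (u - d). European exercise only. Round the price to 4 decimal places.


Answer: Price = V(0,0) = 7.1811

Derivation:
dt = T/N = 0.125000
u = exp(sigma*sqrt(dt)) = 1.054464; d = 1/u = 0.948349
p = (exp((r-q)*dt) - d) / (u - d) = 0.500891
Discount per step: exp(-r*dt) = 0.998501
Stock lattice S(k, i) with i counting down-moves:
  k=0: S(0,0) = 113.2000
  k=1: S(1,0) = 119.3654; S(1,1) = 107.3531
  k=2: S(2,0) = 125.8665; S(2,1) = 113.2000; S(2,2) = 101.8081
Terminal payoffs V(N, i) = max(S_T - K, 0):
  V(2,0) = 18.026546; V(2,1) = 5.360000; V(2,2) = 0.000000
Backward induction: V(k, i) = exp(-r*dt) * [p * V(k+1, i) + (1-p) * V(k+1, i+1)].
  V(1,0) = exp(-r*dt) * [p*18.026546 + (1-p)*5.360000] = 11.687015
  V(1,1) = exp(-r*dt) * [p*5.360000 + (1-p)*0.000000] = 2.680751
  V(0,0) = exp(-r*dt) * [p*11.687015 + (1-p)*2.680751] = 7.181128


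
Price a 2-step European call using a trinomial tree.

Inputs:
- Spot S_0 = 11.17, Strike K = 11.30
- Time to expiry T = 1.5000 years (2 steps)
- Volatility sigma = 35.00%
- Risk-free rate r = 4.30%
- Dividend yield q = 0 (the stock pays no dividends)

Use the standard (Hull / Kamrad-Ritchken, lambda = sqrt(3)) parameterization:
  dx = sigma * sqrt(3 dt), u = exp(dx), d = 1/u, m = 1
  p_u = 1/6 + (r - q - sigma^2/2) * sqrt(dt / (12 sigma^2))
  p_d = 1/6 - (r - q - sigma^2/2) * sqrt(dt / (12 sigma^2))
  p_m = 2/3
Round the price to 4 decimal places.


dt = T/N = 0.750000; dx = sigma*sqrt(3*dt) = 0.525000
u = exp(dx) = 1.690459; d = 1/u = 0.591555
p_u = 0.153631, p_m = 0.666667, p_d = 0.179702
Discount per step: exp(-r*dt) = 0.968264
Stock lattice S(k, j) with j the centered position index:
  k=0: S(0,+0) = 11.1700
  k=1: S(1,-1) = 6.6077; S(1,+0) = 11.1700; S(1,+1) = 18.8824
  k=2: S(2,-2) = 3.9088; S(2,-1) = 6.6077; S(2,+0) = 11.1700; S(2,+1) = 18.8824; S(2,+2) = 31.9200
Terminal payoffs V(N, j) = max(S_T - K, 0):
  V(2,-2) = 0.000000; V(2,-1) = 0.000000; V(2,+0) = 0.000000; V(2,+1) = 7.582425; V(2,+2) = 20.619963
Backward induction: V(k, j) = exp(-r*dt) * [p_u * V(k+1, j+1) + p_m * V(k+1, j) + p_d * V(k+1, j-1)]
  V(1,-1) = exp(-r*dt) * [p_u*0.000000 + p_m*0.000000 + p_d*0.000000] = 0.000000
  V(1,+0) = exp(-r*dt) * [p_u*7.582425 + p_m*0.000000 + p_d*0.000000] = 1.127927
  V(1,+1) = exp(-r*dt) * [p_u*20.619963 + p_m*7.582425 + p_d*0.000000] = 7.961860
  V(0,+0) = exp(-r*dt) * [p_u*7.961860 + p_m*1.127927 + p_d*0.000000] = 1.912457

Answer: Price = V(0,0) = 1.9125


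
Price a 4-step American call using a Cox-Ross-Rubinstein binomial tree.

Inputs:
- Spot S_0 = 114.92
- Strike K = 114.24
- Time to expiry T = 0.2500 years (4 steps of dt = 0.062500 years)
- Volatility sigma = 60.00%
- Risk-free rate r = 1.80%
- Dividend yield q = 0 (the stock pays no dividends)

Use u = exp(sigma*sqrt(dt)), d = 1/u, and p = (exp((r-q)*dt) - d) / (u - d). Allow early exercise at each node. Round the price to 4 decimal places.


dt = T/N = 0.062500
u = exp(sigma*sqrt(dt)) = 1.161834; d = 1/u = 0.860708
p = (exp((r-q)*dt) - d) / (u - d) = 0.466308
Discount per step: exp(-r*dt) = 0.998876
Stock lattice S(k, i) with i counting down-moves:
  k=0: S(0,0) = 114.9200
  k=1: S(1,0) = 133.5180; S(1,1) = 98.9126
  k=2: S(2,0) = 155.1258; S(2,1) = 114.9200; S(2,2) = 85.1348
  k=3: S(3,0) = 180.2304; S(3,1) = 133.5180; S(3,2) = 98.9126; S(3,3) = 73.2762
  k=4: S(4,0) = 209.3979; S(4,1) = 155.1258; S(4,2) = 114.9200; S(4,3) = 85.1348; S(4,4) = 63.0694
Terminal payoffs V(N, i) = max(S_T - K, 0):
  V(4,0) = 95.157893; V(4,1) = 40.885774; V(4,2) = 0.680000; V(4,3) = 0.000000; V(4,4) = 0.000000
Backward induction: V(k, i) = exp(-r*dt) * [p * V(k+1, i) + (1-p) * V(k+1, i+1)]; then take max(V_cont, immediate exercise) for American.
  V(3,0) = exp(-r*dt) * [p*95.157893 + (1-p)*40.885774] = 66.118884; exercise = 65.990436; V(3,0) = max -> 66.118884
  V(3,1) = exp(-r*dt) * [p*40.885774 + (1-p)*0.680000] = 19.406439; exercise = 19.277991; V(3,1) = max -> 19.406439
  V(3,2) = exp(-r*dt) * [p*0.680000 + (1-p)*0.000000] = 0.316733; exercise = 0.000000; V(3,2) = max -> 0.316733
  V(3,3) = exp(-r*dt) * [p*0.000000 + (1-p)*0.000000] = 0.000000; exercise = 0.000000; V(3,3) = max -> 0.000000
  V(2,0) = exp(-r*dt) * [p*66.118884 + (1-p)*19.406439] = 41.142525; exercise = 40.885774; V(2,0) = max -> 41.142525
  V(2,1) = exp(-r*dt) * [p*19.406439 + (1-p)*0.316733] = 9.208055; exercise = 0.680000; V(2,1) = max -> 9.208055
  V(2,2) = exp(-r*dt) * [p*0.316733 + (1-p)*0.000000] = 0.147529; exercise = 0.000000; V(2,2) = max -> 0.147529
  V(1,0) = exp(-r*dt) * [p*41.142525 + (1-p)*9.208055] = 24.072265; exercise = 19.277991; V(1,0) = max -> 24.072265
  V(1,1) = exp(-r*dt) * [p*9.208055 + (1-p)*0.147529] = 4.367611; exercise = 0.000000; V(1,1) = max -> 4.367611
  V(0,0) = exp(-r*dt) * [p*24.072265 + (1-p)*4.367611] = 13.540811; exercise = 0.680000; V(0,0) = max -> 13.540811

Answer: Price = V(0,0) = 13.5408


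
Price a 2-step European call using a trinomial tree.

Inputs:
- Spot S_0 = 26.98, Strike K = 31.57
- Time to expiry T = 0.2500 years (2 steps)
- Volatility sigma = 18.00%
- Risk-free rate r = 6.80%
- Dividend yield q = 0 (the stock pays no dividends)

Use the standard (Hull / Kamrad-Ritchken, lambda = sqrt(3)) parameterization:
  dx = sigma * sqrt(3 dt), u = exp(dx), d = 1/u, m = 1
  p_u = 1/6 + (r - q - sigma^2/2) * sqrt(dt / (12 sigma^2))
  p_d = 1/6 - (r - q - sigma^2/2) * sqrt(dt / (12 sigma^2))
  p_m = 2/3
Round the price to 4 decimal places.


dt = T/N = 0.125000; dx = sigma*sqrt(3*dt) = 0.110227
u = exp(dx) = 1.116532; d = 1/u = 0.895631
p_u = 0.196038, p_m = 0.666667, p_d = 0.137295
Discount per step: exp(-r*dt) = 0.991536
Stock lattice S(k, j) with j the centered position index:
  k=0: S(0,+0) = 26.9800
  k=1: S(1,-1) = 24.1641; S(1,+0) = 26.9800; S(1,+1) = 30.1240
  k=2: S(2,-2) = 21.6421; S(2,-1) = 24.1641; S(2,+0) = 26.9800; S(2,+1) = 30.1240; S(2,+2) = 33.6344
Terminal payoffs V(N, j) = max(S_T - K, 0):
  V(2,-2) = 0.000000; V(2,-1) = 0.000000; V(2,+0) = 0.000000; V(2,+1) = 0.000000; V(2,+2) = 2.064419
Backward induction: V(k, j) = exp(-r*dt) * [p_u * V(k+1, j+1) + p_m * V(k+1, j) + p_d * V(k+1, j-1)]
  V(1,-1) = exp(-r*dt) * [p_u*0.000000 + p_m*0.000000 + p_d*0.000000] = 0.000000
  V(1,+0) = exp(-r*dt) * [p_u*0.000000 + p_m*0.000000 + p_d*0.000000] = 0.000000
  V(1,+1) = exp(-r*dt) * [p_u*2.064419 + p_m*0.000000 + p_d*0.000000] = 0.401279
  V(0,+0) = exp(-r*dt) * [p_u*0.401279 + p_m*0.000000 + p_d*0.000000] = 0.078000

Answer: Price = V(0,0) = 0.0780


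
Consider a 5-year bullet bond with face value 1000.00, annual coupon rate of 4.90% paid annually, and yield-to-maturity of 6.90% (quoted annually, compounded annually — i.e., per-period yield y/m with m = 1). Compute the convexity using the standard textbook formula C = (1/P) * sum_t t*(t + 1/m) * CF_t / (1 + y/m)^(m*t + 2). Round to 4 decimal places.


Coupon per period c = face * coupon_rate / m = 49.000000
Periods per year m = 1; per-period yield y/m = 0.069000
Number of cashflows N = 5
Cashflows (t years, CF_t, discount factor 1/(1+y/m)^(m*t), PV):
  t = 1.0000: CF_t = 49.000000, DF = 0.935454, PV = 45.837231
  t = 2.0000: CF_t = 49.000000, DF = 0.875074, PV = 42.878607
  t = 3.0000: CF_t = 49.000000, DF = 0.818591, PV = 40.110952
  t = 4.0000: CF_t = 49.000000, DF = 0.765754, PV = 37.521938
  t = 5.0000: CF_t = 1049.000000, DF = 0.716327, PV = 751.427288
Price P = sum_t PV_t = 917.776015
Convexity numerator sum_t t*(t + 1/m) * CF_t / (1+y/m)^(m*t + 2):
  t = 1.0000: term = 80.221903
  t = 2.0000: term = 225.131627
  t = 3.0000: term = 421.200424
  t = 4.0000: term = 656.689155
  t = 5.0000: term = 19726.625802
Convexity = (1/P) * sum = 21109.868912 / 917.776015 = 23.001112

Answer: Convexity = 23.0011
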